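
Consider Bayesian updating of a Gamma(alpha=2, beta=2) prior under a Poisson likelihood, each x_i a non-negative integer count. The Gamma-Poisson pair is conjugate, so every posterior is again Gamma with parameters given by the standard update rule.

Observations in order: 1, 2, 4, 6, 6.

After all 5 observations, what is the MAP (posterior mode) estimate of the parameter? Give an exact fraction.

obs 1: x=1 → posterior Gamma(3, 3)
obs 2: x=2 → posterior Gamma(5, 4)
obs 3: x=4 → posterior Gamma(9, 5)
obs 4: x=6 → posterior Gamma(15, 6)
obs 5: x=6 → posterior Gamma(21, 7)

20/7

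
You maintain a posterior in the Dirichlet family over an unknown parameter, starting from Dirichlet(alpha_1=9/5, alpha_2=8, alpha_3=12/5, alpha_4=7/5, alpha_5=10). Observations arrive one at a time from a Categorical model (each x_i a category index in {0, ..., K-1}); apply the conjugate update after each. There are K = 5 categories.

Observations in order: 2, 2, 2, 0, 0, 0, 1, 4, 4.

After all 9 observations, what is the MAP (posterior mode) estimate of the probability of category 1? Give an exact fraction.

obs 1: x=2 → posterior Dirichlet(9/5, 8, 17/5, 7/5, 10)
obs 2: x=2 → posterior Dirichlet(9/5, 8, 22/5, 7/5, 10)
obs 3: x=2 → posterior Dirichlet(9/5, 8, 27/5, 7/5, 10)
obs 4: x=0 → posterior Dirichlet(14/5, 8, 27/5, 7/5, 10)
obs 5: x=0 → posterior Dirichlet(19/5, 8, 27/5, 7/5, 10)
obs 6: x=0 → posterior Dirichlet(24/5, 8, 27/5, 7/5, 10)
obs 7: x=1 → posterior Dirichlet(24/5, 9, 27/5, 7/5, 10)
obs 8: x=4 → posterior Dirichlet(24/5, 9, 27/5, 7/5, 11)
obs 9: x=4 → posterior Dirichlet(24/5, 9, 27/5, 7/5, 12)

20/69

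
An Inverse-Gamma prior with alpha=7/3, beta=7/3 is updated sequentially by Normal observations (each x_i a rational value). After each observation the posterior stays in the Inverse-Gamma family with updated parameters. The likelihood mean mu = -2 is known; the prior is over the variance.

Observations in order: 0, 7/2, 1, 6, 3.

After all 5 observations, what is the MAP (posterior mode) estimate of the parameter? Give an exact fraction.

1643/140

obs 1: x=0 → posterior Inverse-Gamma(17/6, 13/3)
obs 2: x=7/2 → posterior Inverse-Gamma(10/3, 467/24)
obs 3: x=1 → posterior Inverse-Gamma(23/6, 575/24)
obs 4: x=6 → posterior Inverse-Gamma(13/3, 1343/24)
obs 5: x=3 → posterior Inverse-Gamma(29/6, 1643/24)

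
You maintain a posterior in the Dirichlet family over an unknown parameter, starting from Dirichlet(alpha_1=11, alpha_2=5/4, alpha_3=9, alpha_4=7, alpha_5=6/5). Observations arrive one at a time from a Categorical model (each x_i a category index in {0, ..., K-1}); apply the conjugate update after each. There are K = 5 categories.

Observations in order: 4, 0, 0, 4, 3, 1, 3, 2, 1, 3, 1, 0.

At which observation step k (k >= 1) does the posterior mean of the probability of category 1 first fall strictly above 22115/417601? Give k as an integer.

k = 6

obs 1: x=4 → posterior Dirichlet(11, 5/4, 9, 7, 11/5)
obs 2: x=0 → posterior Dirichlet(12, 5/4, 9, 7, 11/5)
obs 3: x=0 → posterior Dirichlet(13, 5/4, 9, 7, 11/5)
obs 4: x=4 → posterior Dirichlet(13, 5/4, 9, 7, 16/5)
obs 5: x=3 → posterior Dirichlet(13, 5/4, 9, 8, 16/5)
obs 6: x=1 → posterior Dirichlet(13, 9/4, 9, 8, 16/5)
obs 7: x=3 → posterior Dirichlet(13, 9/4, 9, 9, 16/5)
obs 8: x=2 → posterior Dirichlet(13, 9/4, 10, 9, 16/5)
obs 9: x=1 → posterior Dirichlet(13, 13/4, 10, 9, 16/5)
obs 10: x=3 → posterior Dirichlet(13, 13/4, 10, 10, 16/5)
obs 11: x=1 → posterior Dirichlet(13, 17/4, 10, 10, 16/5)
obs 12: x=0 → posterior Dirichlet(14, 17/4, 10, 10, 16/5)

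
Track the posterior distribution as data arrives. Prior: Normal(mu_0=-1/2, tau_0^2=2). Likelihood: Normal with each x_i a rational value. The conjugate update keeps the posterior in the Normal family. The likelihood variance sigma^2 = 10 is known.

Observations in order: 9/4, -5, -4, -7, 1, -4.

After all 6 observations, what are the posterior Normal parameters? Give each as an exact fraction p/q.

obs 1: x=9/4 → posterior Normal(-1/24, 5/3)
obs 2: x=-5 → posterior Normal(-3/4, 10/7)
obs 3: x=-4 → posterior Normal(-37/32, 5/4)
obs 4: x=-7 → posterior Normal(-65/36, 10/9)
obs 5: x=1 → posterior Normal(-61/40, 1)
obs 6: x=-4 → posterior Normal(-7/4, 10/11)

mu_0=-7/4, tau_0^2=10/11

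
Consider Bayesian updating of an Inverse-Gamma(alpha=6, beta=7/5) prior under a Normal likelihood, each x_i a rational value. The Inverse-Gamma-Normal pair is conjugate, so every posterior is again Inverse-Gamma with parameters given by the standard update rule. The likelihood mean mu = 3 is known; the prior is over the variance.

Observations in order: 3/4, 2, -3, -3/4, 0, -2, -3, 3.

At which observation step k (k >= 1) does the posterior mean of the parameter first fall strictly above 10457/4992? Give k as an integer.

k = 3

obs 1: x=3/4 → posterior Inverse-Gamma(13/2, 629/160)
obs 2: x=2 → posterior Inverse-Gamma(7, 709/160)
obs 3: x=-3 → posterior Inverse-Gamma(15/2, 3589/160)
obs 4: x=-3/4 → posterior Inverse-Gamma(8, 2357/80)
obs 5: x=0 → posterior Inverse-Gamma(17/2, 2717/80)
obs 6: x=-2 → posterior Inverse-Gamma(9, 3717/80)
obs 7: x=-3 → posterior Inverse-Gamma(19/2, 5157/80)
obs 8: x=3 → posterior Inverse-Gamma(10, 5157/80)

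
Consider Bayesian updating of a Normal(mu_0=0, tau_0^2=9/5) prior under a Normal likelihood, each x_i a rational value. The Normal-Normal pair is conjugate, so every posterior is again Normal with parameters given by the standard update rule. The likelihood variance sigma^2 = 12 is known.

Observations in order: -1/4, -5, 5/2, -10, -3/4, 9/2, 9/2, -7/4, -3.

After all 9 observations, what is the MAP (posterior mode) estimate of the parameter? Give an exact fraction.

-111/188

obs 1: x=-1/4 → posterior Normal(-3/92, 36/23)
obs 2: x=-5 → posterior Normal(-63/104, 18/13)
obs 3: x=5/2 → posterior Normal(-33/116, 36/29)
obs 4: x=-10 → posterior Normal(-153/128, 9/8)
obs 5: x=-3/4 → posterior Normal(-81/70, 36/35)
obs 6: x=9/2 → posterior Normal(-27/38, 18/19)
obs 7: x=9/2 → posterior Normal(-27/82, 36/41)
obs 8: x=-7/4 → posterior Normal(-75/176, 9/11)
obs 9: x=-3 → posterior Normal(-111/188, 36/47)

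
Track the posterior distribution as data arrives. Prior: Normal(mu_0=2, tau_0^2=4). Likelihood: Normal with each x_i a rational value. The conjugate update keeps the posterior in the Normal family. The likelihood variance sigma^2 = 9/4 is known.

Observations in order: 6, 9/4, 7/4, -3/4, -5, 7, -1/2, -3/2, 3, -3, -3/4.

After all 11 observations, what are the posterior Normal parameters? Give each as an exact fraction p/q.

obs 1: x=6 → posterior Normal(114/25, 36/25)
obs 2: x=9/4 → posterior Normal(150/41, 36/41)
obs 3: x=7/4 → posterior Normal(178/57, 12/19)
obs 4: x=-3/4 → posterior Normal(166/73, 36/73)
obs 5: x=-5 → posterior Normal(86/89, 36/89)
obs 6: x=7 → posterior Normal(66/35, 12/35)
obs 7: x=-1/2 → posterior Normal(190/121, 36/121)
obs 8: x=-3/2 → posterior Normal(166/137, 36/137)
obs 9: x=3 → posterior Normal(214/153, 4/17)
obs 10: x=-3 → posterior Normal(166/169, 36/169)
obs 11: x=-3/4 → posterior Normal(154/185, 36/185)

mu_0=154/185, tau_0^2=36/185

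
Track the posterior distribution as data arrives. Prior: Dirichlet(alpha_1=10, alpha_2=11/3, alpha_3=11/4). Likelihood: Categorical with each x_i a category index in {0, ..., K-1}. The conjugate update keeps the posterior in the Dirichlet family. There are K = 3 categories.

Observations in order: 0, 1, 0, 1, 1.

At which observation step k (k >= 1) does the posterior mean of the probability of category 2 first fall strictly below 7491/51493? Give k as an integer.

k = 3

obs 1: x=0 → posterior Dirichlet(11, 11/3, 11/4)
obs 2: x=1 → posterior Dirichlet(11, 14/3, 11/4)
obs 3: x=0 → posterior Dirichlet(12, 14/3, 11/4)
obs 4: x=1 → posterior Dirichlet(12, 17/3, 11/4)
obs 5: x=1 → posterior Dirichlet(12, 20/3, 11/4)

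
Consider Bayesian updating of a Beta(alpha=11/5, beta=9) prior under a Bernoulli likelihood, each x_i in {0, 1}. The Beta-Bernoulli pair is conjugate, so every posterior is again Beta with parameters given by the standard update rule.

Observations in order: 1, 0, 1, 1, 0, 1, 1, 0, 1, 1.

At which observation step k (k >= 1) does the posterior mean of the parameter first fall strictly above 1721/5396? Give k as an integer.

obs 1: x=1 → posterior Beta(16/5, 9)
obs 2: x=0 → posterior Beta(16/5, 10)
obs 3: x=1 → posterior Beta(21/5, 10)
obs 4: x=1 → posterior Beta(26/5, 10)
obs 5: x=0 → posterior Beta(26/5, 11)
obs 6: x=1 → posterior Beta(31/5, 11)
obs 7: x=1 → posterior Beta(36/5, 11)
obs 8: x=0 → posterior Beta(36/5, 12)
obs 9: x=1 → posterior Beta(41/5, 12)
obs 10: x=1 → posterior Beta(46/5, 12)

k = 4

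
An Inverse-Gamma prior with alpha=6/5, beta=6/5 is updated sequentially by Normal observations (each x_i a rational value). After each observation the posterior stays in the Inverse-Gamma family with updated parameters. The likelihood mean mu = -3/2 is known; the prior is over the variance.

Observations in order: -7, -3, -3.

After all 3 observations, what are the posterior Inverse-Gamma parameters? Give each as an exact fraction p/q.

alpha=27/10, beta=743/40

obs 1: x=-7 → posterior Inverse-Gamma(17/10, 653/40)
obs 2: x=-3 → posterior Inverse-Gamma(11/5, 349/20)
obs 3: x=-3 → posterior Inverse-Gamma(27/10, 743/40)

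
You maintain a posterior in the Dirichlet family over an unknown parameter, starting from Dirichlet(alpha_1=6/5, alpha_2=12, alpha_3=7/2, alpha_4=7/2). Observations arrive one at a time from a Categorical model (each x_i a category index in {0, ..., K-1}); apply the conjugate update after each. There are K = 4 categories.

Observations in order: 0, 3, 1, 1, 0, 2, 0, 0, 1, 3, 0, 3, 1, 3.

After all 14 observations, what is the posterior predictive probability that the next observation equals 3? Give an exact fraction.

25/114

obs 1: x=0 → posterior Dirichlet(11/5, 12, 7/2, 7/2)
obs 2: x=3 → posterior Dirichlet(11/5, 12, 7/2, 9/2)
obs 3: x=1 → posterior Dirichlet(11/5, 13, 7/2, 9/2)
obs 4: x=1 → posterior Dirichlet(11/5, 14, 7/2, 9/2)
obs 5: x=0 → posterior Dirichlet(16/5, 14, 7/2, 9/2)
obs 6: x=2 → posterior Dirichlet(16/5, 14, 9/2, 9/2)
obs 7: x=0 → posterior Dirichlet(21/5, 14, 9/2, 9/2)
obs 8: x=0 → posterior Dirichlet(26/5, 14, 9/2, 9/2)
obs 9: x=1 → posterior Dirichlet(26/5, 15, 9/2, 9/2)
obs 10: x=3 → posterior Dirichlet(26/5, 15, 9/2, 11/2)
obs 11: x=0 → posterior Dirichlet(31/5, 15, 9/2, 11/2)
obs 12: x=3 → posterior Dirichlet(31/5, 15, 9/2, 13/2)
obs 13: x=1 → posterior Dirichlet(31/5, 16, 9/2, 13/2)
obs 14: x=3 → posterior Dirichlet(31/5, 16, 9/2, 15/2)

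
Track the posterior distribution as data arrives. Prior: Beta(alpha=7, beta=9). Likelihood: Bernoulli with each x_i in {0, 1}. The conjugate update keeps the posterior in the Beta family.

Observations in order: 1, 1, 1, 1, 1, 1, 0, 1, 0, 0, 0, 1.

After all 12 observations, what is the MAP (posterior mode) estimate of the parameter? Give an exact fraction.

7/13

obs 1: x=1 → posterior Beta(8, 9)
obs 2: x=1 → posterior Beta(9, 9)
obs 3: x=1 → posterior Beta(10, 9)
obs 4: x=1 → posterior Beta(11, 9)
obs 5: x=1 → posterior Beta(12, 9)
obs 6: x=1 → posterior Beta(13, 9)
obs 7: x=0 → posterior Beta(13, 10)
obs 8: x=1 → posterior Beta(14, 10)
obs 9: x=0 → posterior Beta(14, 11)
obs 10: x=0 → posterior Beta(14, 12)
obs 11: x=0 → posterior Beta(14, 13)
obs 12: x=1 → posterior Beta(15, 13)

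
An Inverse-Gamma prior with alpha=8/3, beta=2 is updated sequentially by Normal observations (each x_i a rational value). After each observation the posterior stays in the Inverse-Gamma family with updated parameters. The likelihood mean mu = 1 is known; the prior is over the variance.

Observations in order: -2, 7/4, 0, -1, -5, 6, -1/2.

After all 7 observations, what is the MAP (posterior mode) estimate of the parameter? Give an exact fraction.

3927/688

obs 1: x=-2 → posterior Inverse-Gamma(19/6, 13/2)
obs 2: x=7/4 → posterior Inverse-Gamma(11/3, 217/32)
obs 3: x=0 → posterior Inverse-Gamma(25/6, 233/32)
obs 4: x=-1 → posterior Inverse-Gamma(14/3, 297/32)
obs 5: x=-5 → posterior Inverse-Gamma(31/6, 873/32)
obs 6: x=6 → posterior Inverse-Gamma(17/3, 1273/32)
obs 7: x=-1/2 → posterior Inverse-Gamma(37/6, 1309/32)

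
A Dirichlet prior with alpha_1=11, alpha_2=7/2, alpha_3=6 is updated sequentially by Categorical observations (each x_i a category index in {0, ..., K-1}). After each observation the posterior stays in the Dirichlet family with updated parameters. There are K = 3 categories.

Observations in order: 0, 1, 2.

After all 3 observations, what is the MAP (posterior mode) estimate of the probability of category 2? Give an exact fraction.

12/41

obs 1: x=0 → posterior Dirichlet(12, 7/2, 6)
obs 2: x=1 → posterior Dirichlet(12, 9/2, 6)
obs 3: x=2 → posterior Dirichlet(12, 9/2, 7)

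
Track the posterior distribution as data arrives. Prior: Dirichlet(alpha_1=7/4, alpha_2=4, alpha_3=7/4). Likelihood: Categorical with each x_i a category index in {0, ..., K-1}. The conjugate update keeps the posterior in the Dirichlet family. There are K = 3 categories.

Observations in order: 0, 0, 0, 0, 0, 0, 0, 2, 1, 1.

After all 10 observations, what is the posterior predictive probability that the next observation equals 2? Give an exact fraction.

11/70

obs 1: x=0 → posterior Dirichlet(11/4, 4, 7/4)
obs 2: x=0 → posterior Dirichlet(15/4, 4, 7/4)
obs 3: x=0 → posterior Dirichlet(19/4, 4, 7/4)
obs 4: x=0 → posterior Dirichlet(23/4, 4, 7/4)
obs 5: x=0 → posterior Dirichlet(27/4, 4, 7/4)
obs 6: x=0 → posterior Dirichlet(31/4, 4, 7/4)
obs 7: x=0 → posterior Dirichlet(35/4, 4, 7/4)
obs 8: x=2 → posterior Dirichlet(35/4, 4, 11/4)
obs 9: x=1 → posterior Dirichlet(35/4, 5, 11/4)
obs 10: x=1 → posterior Dirichlet(35/4, 6, 11/4)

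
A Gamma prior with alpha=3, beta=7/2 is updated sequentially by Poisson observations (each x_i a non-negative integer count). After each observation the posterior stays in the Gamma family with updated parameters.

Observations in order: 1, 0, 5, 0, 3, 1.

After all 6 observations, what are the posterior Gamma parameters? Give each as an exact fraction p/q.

alpha=13, beta=19/2

obs 1: x=1 → posterior Gamma(4, 9/2)
obs 2: x=0 → posterior Gamma(4, 11/2)
obs 3: x=5 → posterior Gamma(9, 13/2)
obs 4: x=0 → posterior Gamma(9, 15/2)
obs 5: x=3 → posterior Gamma(12, 17/2)
obs 6: x=1 → posterior Gamma(13, 19/2)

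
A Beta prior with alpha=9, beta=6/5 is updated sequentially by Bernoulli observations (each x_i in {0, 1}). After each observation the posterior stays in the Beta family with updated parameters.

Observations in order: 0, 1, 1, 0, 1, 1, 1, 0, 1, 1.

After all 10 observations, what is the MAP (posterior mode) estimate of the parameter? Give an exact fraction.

obs 1: x=0 → posterior Beta(9, 11/5)
obs 2: x=1 → posterior Beta(10, 11/5)
obs 3: x=1 → posterior Beta(11, 11/5)
obs 4: x=0 → posterior Beta(11, 16/5)
obs 5: x=1 → posterior Beta(12, 16/5)
obs 6: x=1 → posterior Beta(13, 16/5)
obs 7: x=1 → posterior Beta(14, 16/5)
obs 8: x=0 → posterior Beta(14, 21/5)
obs 9: x=1 → posterior Beta(15, 21/5)
obs 10: x=1 → posterior Beta(16, 21/5)

75/91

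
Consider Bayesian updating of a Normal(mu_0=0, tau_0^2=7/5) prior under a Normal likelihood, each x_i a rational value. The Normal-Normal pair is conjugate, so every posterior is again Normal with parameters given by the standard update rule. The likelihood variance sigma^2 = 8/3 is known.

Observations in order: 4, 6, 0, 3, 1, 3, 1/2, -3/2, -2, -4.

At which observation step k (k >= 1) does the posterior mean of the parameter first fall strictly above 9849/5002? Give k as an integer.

k = 2

obs 1: x=4 → posterior Normal(84/61, 56/61)
obs 2: x=6 → posterior Normal(105/41, 28/41)
obs 3: x=0 → posterior Normal(210/103, 56/103)
obs 4: x=3 → posterior Normal(273/124, 14/31)
obs 5: x=1 → posterior Normal(294/145, 56/145)
obs 6: x=3 → posterior Normal(357/166, 28/83)
obs 7: x=1/2 → posterior Normal(735/374, 56/187)
obs 8: x=-3/2 → posterior Normal(21/13, 7/26)
obs 9: x=-2 → posterior Normal(294/229, 56/229)
obs 10: x=-4 → posterior Normal(21/25, 28/125)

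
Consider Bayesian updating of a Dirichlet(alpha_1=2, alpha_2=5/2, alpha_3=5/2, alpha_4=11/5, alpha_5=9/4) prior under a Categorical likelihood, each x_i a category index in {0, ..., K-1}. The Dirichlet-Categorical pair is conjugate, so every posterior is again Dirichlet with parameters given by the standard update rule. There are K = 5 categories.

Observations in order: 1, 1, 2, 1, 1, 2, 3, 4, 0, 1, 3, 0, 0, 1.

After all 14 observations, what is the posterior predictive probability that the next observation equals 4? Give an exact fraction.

65/509

obs 1: x=1 → posterior Dirichlet(2, 7/2, 5/2, 11/5, 9/4)
obs 2: x=1 → posterior Dirichlet(2, 9/2, 5/2, 11/5, 9/4)
obs 3: x=2 → posterior Dirichlet(2, 9/2, 7/2, 11/5, 9/4)
obs 4: x=1 → posterior Dirichlet(2, 11/2, 7/2, 11/5, 9/4)
obs 5: x=1 → posterior Dirichlet(2, 13/2, 7/2, 11/5, 9/4)
obs 6: x=2 → posterior Dirichlet(2, 13/2, 9/2, 11/5, 9/4)
obs 7: x=3 → posterior Dirichlet(2, 13/2, 9/2, 16/5, 9/4)
obs 8: x=4 → posterior Dirichlet(2, 13/2, 9/2, 16/5, 13/4)
obs 9: x=0 → posterior Dirichlet(3, 13/2, 9/2, 16/5, 13/4)
obs 10: x=1 → posterior Dirichlet(3, 15/2, 9/2, 16/5, 13/4)
obs 11: x=3 → posterior Dirichlet(3, 15/2, 9/2, 21/5, 13/4)
obs 12: x=0 → posterior Dirichlet(4, 15/2, 9/2, 21/5, 13/4)
obs 13: x=0 → posterior Dirichlet(5, 15/2, 9/2, 21/5, 13/4)
obs 14: x=1 → posterior Dirichlet(5, 17/2, 9/2, 21/5, 13/4)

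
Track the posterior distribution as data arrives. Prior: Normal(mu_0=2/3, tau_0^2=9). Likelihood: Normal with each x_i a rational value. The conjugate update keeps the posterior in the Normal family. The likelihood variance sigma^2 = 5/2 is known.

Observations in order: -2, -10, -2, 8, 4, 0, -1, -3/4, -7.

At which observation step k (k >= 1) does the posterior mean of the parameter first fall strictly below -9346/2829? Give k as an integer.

obs 1: x=-2 → posterior Normal(-98/69, 45/23)
obs 2: x=-10 → posterior Normal(-638/123, 45/41)
obs 3: x=-2 → posterior Normal(-746/177, 45/59)
obs 4: x=8 → posterior Normal(-314/231, 45/77)
obs 5: x=4 → posterior Normal(-98/285, 9/19)
obs 6: x=0 → posterior Normal(-98/339, 45/113)
obs 7: x=-1 → posterior Normal(-152/393, 45/131)
obs 8: x=-3/4 → posterior Normal(-385/894, 45/149)
obs 9: x=-7 → posterior Normal(-1141/1002, 45/167)

k = 2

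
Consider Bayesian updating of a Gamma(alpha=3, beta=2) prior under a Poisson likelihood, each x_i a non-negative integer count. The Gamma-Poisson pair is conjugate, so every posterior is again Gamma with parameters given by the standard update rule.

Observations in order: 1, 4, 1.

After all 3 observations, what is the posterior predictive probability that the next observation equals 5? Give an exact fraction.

279296875/8707129344

obs 1: x=1 → posterior Gamma(4, 3)
obs 2: x=4 → posterior Gamma(8, 4)
obs 3: x=1 → posterior Gamma(9, 5)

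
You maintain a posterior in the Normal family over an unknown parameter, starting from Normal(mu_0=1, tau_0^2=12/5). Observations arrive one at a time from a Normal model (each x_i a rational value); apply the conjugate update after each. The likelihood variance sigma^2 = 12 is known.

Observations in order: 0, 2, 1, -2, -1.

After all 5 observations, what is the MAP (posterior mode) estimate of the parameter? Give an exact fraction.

obs 1: x=0 → posterior Normal(5/6, 2)
obs 2: x=2 → posterior Normal(1, 12/7)
obs 3: x=1 → posterior Normal(1, 3/2)
obs 4: x=-2 → posterior Normal(2/3, 4/3)
obs 5: x=-1 → posterior Normal(1/2, 6/5)

1/2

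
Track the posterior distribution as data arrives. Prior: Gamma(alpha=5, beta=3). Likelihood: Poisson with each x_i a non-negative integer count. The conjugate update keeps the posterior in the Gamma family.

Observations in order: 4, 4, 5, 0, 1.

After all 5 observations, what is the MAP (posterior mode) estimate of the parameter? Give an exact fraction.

obs 1: x=4 → posterior Gamma(9, 4)
obs 2: x=4 → posterior Gamma(13, 5)
obs 3: x=5 → posterior Gamma(18, 6)
obs 4: x=0 → posterior Gamma(18, 7)
obs 5: x=1 → posterior Gamma(19, 8)

9/4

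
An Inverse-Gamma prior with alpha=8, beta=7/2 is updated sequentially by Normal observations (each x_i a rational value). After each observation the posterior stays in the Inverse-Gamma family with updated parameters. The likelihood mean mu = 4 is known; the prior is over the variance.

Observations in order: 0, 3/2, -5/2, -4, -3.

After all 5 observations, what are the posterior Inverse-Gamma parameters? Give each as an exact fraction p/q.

obs 1: x=0 → posterior Inverse-Gamma(17/2, 23/2)
obs 2: x=3/2 → posterior Inverse-Gamma(9, 117/8)
obs 3: x=-5/2 → posterior Inverse-Gamma(19/2, 143/4)
obs 4: x=-4 → posterior Inverse-Gamma(10, 271/4)
obs 5: x=-3 → posterior Inverse-Gamma(21/2, 369/4)

alpha=21/2, beta=369/4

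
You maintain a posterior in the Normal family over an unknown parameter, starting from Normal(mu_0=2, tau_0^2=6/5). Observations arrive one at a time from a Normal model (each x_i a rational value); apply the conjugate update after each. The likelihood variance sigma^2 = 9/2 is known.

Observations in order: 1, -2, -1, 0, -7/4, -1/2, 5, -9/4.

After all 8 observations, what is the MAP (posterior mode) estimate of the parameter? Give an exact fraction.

24/47

obs 1: x=1 → posterior Normal(34/19, 18/19)
obs 2: x=-2 → posterior Normal(26/23, 18/23)
obs 3: x=-1 → posterior Normal(22/27, 2/3)
obs 4: x=0 → posterior Normal(22/31, 18/31)
obs 5: x=-7/4 → posterior Normal(3/7, 18/35)
obs 6: x=-1/2 → posterior Normal(1/3, 6/13)
obs 7: x=5 → posterior Normal(33/43, 18/43)
obs 8: x=-9/4 → posterior Normal(24/47, 18/47)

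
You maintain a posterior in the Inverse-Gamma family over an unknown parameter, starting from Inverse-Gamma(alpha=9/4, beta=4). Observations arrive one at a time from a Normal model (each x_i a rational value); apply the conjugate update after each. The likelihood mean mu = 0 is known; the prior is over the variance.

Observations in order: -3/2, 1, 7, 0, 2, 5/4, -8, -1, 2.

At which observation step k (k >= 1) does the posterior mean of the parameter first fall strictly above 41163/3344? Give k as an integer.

obs 1: x=-3/2 → posterior Inverse-Gamma(11/4, 41/8)
obs 2: x=1 → posterior Inverse-Gamma(13/4, 45/8)
obs 3: x=7 → posterior Inverse-Gamma(15/4, 241/8)
obs 4: x=0 → posterior Inverse-Gamma(17/4, 241/8)
obs 5: x=2 → posterior Inverse-Gamma(19/4, 257/8)
obs 6: x=5/4 → posterior Inverse-Gamma(21/4, 1053/32)
obs 7: x=-8 → posterior Inverse-Gamma(23/4, 2077/32)
obs 8: x=-1 → posterior Inverse-Gamma(25/4, 2093/32)
obs 9: x=2 → posterior Inverse-Gamma(27/4, 2157/32)

k = 7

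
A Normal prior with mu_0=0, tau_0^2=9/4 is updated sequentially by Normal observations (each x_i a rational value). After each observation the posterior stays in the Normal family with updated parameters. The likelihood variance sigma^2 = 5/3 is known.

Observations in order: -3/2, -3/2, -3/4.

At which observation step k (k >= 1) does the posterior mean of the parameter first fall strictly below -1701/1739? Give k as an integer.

obs 1: x=-3/2 → posterior Normal(-81/94, 45/47)
obs 2: x=-3/2 → posterior Normal(-81/74, 45/74)
obs 3: x=-3/4 → posterior Normal(-405/404, 45/101)

k = 2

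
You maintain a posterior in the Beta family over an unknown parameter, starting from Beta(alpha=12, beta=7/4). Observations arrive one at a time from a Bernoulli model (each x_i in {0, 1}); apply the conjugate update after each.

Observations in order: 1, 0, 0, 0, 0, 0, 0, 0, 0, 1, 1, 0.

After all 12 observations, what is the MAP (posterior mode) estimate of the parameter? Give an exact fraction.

56/95

obs 1: x=1 → posterior Beta(13, 7/4)
obs 2: x=0 → posterior Beta(13, 11/4)
obs 3: x=0 → posterior Beta(13, 15/4)
obs 4: x=0 → posterior Beta(13, 19/4)
obs 5: x=0 → posterior Beta(13, 23/4)
obs 6: x=0 → posterior Beta(13, 27/4)
obs 7: x=0 → posterior Beta(13, 31/4)
obs 8: x=0 → posterior Beta(13, 35/4)
obs 9: x=0 → posterior Beta(13, 39/4)
obs 10: x=1 → posterior Beta(14, 39/4)
obs 11: x=1 → posterior Beta(15, 39/4)
obs 12: x=0 → posterior Beta(15, 43/4)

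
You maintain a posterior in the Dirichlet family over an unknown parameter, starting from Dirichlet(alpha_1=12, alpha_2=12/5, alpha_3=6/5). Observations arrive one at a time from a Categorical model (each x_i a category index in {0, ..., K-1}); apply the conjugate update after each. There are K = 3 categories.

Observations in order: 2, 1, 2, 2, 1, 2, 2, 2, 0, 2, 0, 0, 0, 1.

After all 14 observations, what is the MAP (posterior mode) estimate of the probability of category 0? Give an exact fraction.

75/133

obs 1: x=2 → posterior Dirichlet(12, 12/5, 11/5)
obs 2: x=1 → posterior Dirichlet(12, 17/5, 11/5)
obs 3: x=2 → posterior Dirichlet(12, 17/5, 16/5)
obs 4: x=2 → posterior Dirichlet(12, 17/5, 21/5)
obs 5: x=1 → posterior Dirichlet(12, 22/5, 21/5)
obs 6: x=2 → posterior Dirichlet(12, 22/5, 26/5)
obs 7: x=2 → posterior Dirichlet(12, 22/5, 31/5)
obs 8: x=2 → posterior Dirichlet(12, 22/5, 36/5)
obs 9: x=0 → posterior Dirichlet(13, 22/5, 36/5)
obs 10: x=2 → posterior Dirichlet(13, 22/5, 41/5)
obs 11: x=0 → posterior Dirichlet(14, 22/5, 41/5)
obs 12: x=0 → posterior Dirichlet(15, 22/5, 41/5)
obs 13: x=0 → posterior Dirichlet(16, 22/5, 41/5)
obs 14: x=1 → posterior Dirichlet(16, 27/5, 41/5)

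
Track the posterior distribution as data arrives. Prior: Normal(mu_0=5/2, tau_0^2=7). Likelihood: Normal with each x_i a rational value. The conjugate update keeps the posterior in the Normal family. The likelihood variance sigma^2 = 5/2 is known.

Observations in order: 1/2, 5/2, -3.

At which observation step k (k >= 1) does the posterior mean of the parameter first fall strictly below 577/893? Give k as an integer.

obs 1: x=1/2 → posterior Normal(39/38, 35/19)
obs 2: x=5/2 → posterior Normal(109/66, 35/33)
obs 3: x=-3 → posterior Normal(25/94, 35/47)

k = 3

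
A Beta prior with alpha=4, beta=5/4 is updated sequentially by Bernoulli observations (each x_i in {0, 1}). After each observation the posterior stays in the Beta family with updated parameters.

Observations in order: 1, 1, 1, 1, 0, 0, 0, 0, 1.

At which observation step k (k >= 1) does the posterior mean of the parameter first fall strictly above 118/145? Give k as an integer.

k = 2

obs 1: x=1 → posterior Beta(5, 5/4)
obs 2: x=1 → posterior Beta(6, 5/4)
obs 3: x=1 → posterior Beta(7, 5/4)
obs 4: x=1 → posterior Beta(8, 5/4)
obs 5: x=0 → posterior Beta(8, 9/4)
obs 6: x=0 → posterior Beta(8, 13/4)
obs 7: x=0 → posterior Beta(8, 17/4)
obs 8: x=0 → posterior Beta(8, 21/4)
obs 9: x=1 → posterior Beta(9, 21/4)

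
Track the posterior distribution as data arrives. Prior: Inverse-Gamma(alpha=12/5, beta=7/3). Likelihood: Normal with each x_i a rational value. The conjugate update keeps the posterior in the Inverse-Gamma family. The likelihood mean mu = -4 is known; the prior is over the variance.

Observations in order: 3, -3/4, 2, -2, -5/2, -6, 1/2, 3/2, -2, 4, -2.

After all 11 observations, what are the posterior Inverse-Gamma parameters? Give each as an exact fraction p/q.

obs 1: x=3 → posterior Inverse-Gamma(29/10, 161/6)
obs 2: x=-3/4 → posterior Inverse-Gamma(17/5, 3083/96)
obs 3: x=2 → posterior Inverse-Gamma(39/10, 4811/96)
obs 4: x=-2 → posterior Inverse-Gamma(22/5, 5003/96)
obs 5: x=-5/2 → posterior Inverse-Gamma(49/10, 5111/96)
obs 6: x=-6 → posterior Inverse-Gamma(27/5, 5303/96)
obs 7: x=1/2 → posterior Inverse-Gamma(59/10, 6275/96)
obs 8: x=3/2 → posterior Inverse-Gamma(32/5, 7727/96)
obs 9: x=-2 → posterior Inverse-Gamma(69/10, 7919/96)
obs 10: x=4 → posterior Inverse-Gamma(37/5, 10991/96)
obs 11: x=-2 → posterior Inverse-Gamma(79/10, 11183/96)

alpha=79/10, beta=11183/96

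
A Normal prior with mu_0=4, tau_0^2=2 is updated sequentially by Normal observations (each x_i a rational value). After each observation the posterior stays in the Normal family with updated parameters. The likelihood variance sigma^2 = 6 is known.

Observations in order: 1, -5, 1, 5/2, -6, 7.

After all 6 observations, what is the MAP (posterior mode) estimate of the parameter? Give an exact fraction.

obs 1: x=1 → posterior Normal(13/4, 3/2)
obs 2: x=-5 → posterior Normal(8/5, 6/5)
obs 3: x=1 → posterior Normal(3/2, 1)
obs 4: x=5/2 → posterior Normal(23/14, 6/7)
obs 5: x=-6 → posterior Normal(11/16, 3/4)
obs 6: x=7 → posterior Normal(25/18, 2/3)

25/18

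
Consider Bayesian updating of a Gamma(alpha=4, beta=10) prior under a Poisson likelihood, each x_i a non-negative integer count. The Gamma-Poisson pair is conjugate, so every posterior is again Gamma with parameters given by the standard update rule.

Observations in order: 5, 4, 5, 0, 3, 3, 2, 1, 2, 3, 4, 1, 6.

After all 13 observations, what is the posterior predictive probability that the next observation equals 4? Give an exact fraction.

obs 1: x=5 → posterior Gamma(9, 11)
obs 2: x=4 → posterior Gamma(13, 12)
obs 3: x=5 → posterior Gamma(18, 13)
obs 4: x=0 → posterior Gamma(18, 14)
obs 5: x=3 → posterior Gamma(21, 15)
obs 6: x=3 → posterior Gamma(24, 16)
obs 7: x=2 → posterior Gamma(26, 17)
obs 8: x=1 → posterior Gamma(27, 18)
obs 9: x=2 → posterior Gamma(29, 19)
obs 10: x=3 → posterior Gamma(32, 20)
obs 11: x=4 → posterior Gamma(36, 21)
obs 12: x=1 → posterior Gamma(37, 22)
obs 13: x=6 → posterior Gamma(43, 23)

1949197877705426939194396854865245362428987811604243974232359965/24706265589589317914001883244877417915905915267721987790951415808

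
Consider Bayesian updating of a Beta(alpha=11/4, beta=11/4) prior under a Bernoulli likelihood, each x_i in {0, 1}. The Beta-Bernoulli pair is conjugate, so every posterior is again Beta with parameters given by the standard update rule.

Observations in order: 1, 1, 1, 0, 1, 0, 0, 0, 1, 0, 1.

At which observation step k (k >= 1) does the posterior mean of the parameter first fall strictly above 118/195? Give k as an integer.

obs 1: x=1 → posterior Beta(15/4, 11/4)
obs 2: x=1 → posterior Beta(19/4, 11/4)
obs 3: x=1 → posterior Beta(23/4, 11/4)
obs 4: x=0 → posterior Beta(23/4, 15/4)
obs 5: x=1 → posterior Beta(27/4, 15/4)
obs 6: x=0 → posterior Beta(27/4, 19/4)
obs 7: x=0 → posterior Beta(27/4, 23/4)
obs 8: x=0 → posterior Beta(27/4, 27/4)
obs 9: x=1 → posterior Beta(31/4, 27/4)
obs 10: x=0 → posterior Beta(31/4, 31/4)
obs 11: x=1 → posterior Beta(35/4, 31/4)

k = 2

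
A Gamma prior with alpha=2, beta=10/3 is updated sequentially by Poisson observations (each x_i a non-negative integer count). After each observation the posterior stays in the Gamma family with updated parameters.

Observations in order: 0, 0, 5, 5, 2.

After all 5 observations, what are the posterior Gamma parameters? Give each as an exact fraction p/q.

obs 1: x=0 → posterior Gamma(2, 13/3)
obs 2: x=0 → posterior Gamma(2, 16/3)
obs 3: x=5 → posterior Gamma(7, 19/3)
obs 4: x=5 → posterior Gamma(12, 22/3)
obs 5: x=2 → posterior Gamma(14, 25/3)

alpha=14, beta=25/3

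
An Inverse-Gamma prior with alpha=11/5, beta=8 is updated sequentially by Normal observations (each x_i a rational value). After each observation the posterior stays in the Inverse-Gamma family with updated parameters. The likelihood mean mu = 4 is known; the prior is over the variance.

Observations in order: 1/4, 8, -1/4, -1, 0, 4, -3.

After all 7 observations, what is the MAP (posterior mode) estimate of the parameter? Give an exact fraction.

obs 1: x=1/4 → posterior Inverse-Gamma(27/10, 481/32)
obs 2: x=8 → posterior Inverse-Gamma(16/5, 737/32)
obs 3: x=-1/4 → posterior Inverse-Gamma(37/10, 513/16)
obs 4: x=-1 → posterior Inverse-Gamma(21/5, 713/16)
obs 5: x=0 → posterior Inverse-Gamma(47/10, 841/16)
obs 6: x=4 → posterior Inverse-Gamma(26/5, 841/16)
obs 7: x=-3 → posterior Inverse-Gamma(57/10, 1233/16)

6165/536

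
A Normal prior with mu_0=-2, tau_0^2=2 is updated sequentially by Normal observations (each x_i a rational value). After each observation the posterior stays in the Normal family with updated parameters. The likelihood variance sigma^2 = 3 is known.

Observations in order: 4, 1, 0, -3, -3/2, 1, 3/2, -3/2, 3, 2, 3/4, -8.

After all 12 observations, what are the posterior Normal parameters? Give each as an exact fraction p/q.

mu_0=-5/18, tau_0^2=2/9

obs 1: x=4 → posterior Normal(2/5, 6/5)
obs 2: x=1 → posterior Normal(4/7, 6/7)
obs 3: x=0 → posterior Normal(4/9, 2/3)
obs 4: x=-3 → posterior Normal(-2/11, 6/11)
obs 5: x=-3/2 → posterior Normal(-5/13, 6/13)
obs 6: x=1 → posterior Normal(-1/5, 2/5)
obs 7: x=3/2 → posterior Normal(0, 6/17)
obs 8: x=-3/2 → posterior Normal(-3/19, 6/19)
obs 9: x=3 → posterior Normal(1/7, 2/7)
obs 10: x=2 → posterior Normal(7/23, 6/23)
obs 11: x=3/4 → posterior Normal(17/50, 6/25)
obs 12: x=-8 → posterior Normal(-5/18, 2/9)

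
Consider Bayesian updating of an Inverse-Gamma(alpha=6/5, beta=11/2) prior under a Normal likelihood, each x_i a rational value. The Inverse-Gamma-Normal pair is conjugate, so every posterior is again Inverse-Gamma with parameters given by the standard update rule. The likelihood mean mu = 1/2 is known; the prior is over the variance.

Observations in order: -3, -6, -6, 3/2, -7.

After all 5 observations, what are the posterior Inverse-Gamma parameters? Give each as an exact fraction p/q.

obs 1: x=-3 → posterior Inverse-Gamma(17/10, 93/8)
obs 2: x=-6 → posterior Inverse-Gamma(11/5, 131/4)
obs 3: x=-6 → posterior Inverse-Gamma(27/10, 431/8)
obs 4: x=3/2 → posterior Inverse-Gamma(16/5, 435/8)
obs 5: x=-7 → posterior Inverse-Gamma(37/10, 165/2)

alpha=37/10, beta=165/2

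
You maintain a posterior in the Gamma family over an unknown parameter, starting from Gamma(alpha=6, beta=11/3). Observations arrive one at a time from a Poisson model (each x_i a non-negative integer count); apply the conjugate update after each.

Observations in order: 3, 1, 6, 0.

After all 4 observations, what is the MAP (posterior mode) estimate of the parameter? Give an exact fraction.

obs 1: x=3 → posterior Gamma(9, 14/3)
obs 2: x=1 → posterior Gamma(10, 17/3)
obs 3: x=6 → posterior Gamma(16, 20/3)
obs 4: x=0 → posterior Gamma(16, 23/3)

45/23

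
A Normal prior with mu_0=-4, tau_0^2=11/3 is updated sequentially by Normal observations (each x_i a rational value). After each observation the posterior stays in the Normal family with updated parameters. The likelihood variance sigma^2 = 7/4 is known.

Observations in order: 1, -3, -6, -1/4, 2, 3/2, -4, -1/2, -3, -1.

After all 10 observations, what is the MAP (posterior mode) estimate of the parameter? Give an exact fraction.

obs 1: x=1 → posterior Normal(-8/13, 77/65)
obs 2: x=-3 → posterior Normal(-172/109, 77/109)
obs 3: x=-6 → posterior Normal(-436/153, 77/153)
obs 4: x=-1/4 → posterior Normal(-447/197, 77/197)
obs 5: x=2 → posterior Normal(-359/241, 77/241)
obs 6: x=3/2 → posterior Normal(-293/285, 77/285)
obs 7: x=-4 → posterior Normal(-67/47, 11/47)
obs 8: x=-1/2 → posterior Normal(-491/373, 77/373)
obs 9: x=-3 → posterior Normal(-623/417, 77/417)
obs 10: x=-1 → posterior Normal(-667/461, 77/461)

-667/461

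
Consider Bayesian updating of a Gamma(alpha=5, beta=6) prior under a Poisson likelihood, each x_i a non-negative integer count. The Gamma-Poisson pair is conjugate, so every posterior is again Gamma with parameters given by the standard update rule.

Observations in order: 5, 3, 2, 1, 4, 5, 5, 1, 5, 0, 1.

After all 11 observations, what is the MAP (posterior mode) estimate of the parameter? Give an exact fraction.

36/17

obs 1: x=5 → posterior Gamma(10, 7)
obs 2: x=3 → posterior Gamma(13, 8)
obs 3: x=2 → posterior Gamma(15, 9)
obs 4: x=1 → posterior Gamma(16, 10)
obs 5: x=4 → posterior Gamma(20, 11)
obs 6: x=5 → posterior Gamma(25, 12)
obs 7: x=5 → posterior Gamma(30, 13)
obs 8: x=1 → posterior Gamma(31, 14)
obs 9: x=5 → posterior Gamma(36, 15)
obs 10: x=0 → posterior Gamma(36, 16)
obs 11: x=1 → posterior Gamma(37, 17)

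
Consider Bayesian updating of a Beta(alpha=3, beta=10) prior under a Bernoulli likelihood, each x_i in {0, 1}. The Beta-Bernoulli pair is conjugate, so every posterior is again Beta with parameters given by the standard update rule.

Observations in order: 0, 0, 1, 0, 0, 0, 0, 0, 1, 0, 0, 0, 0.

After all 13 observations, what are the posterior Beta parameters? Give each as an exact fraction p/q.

obs 1: x=0 → posterior Beta(3, 11)
obs 2: x=0 → posterior Beta(3, 12)
obs 3: x=1 → posterior Beta(4, 12)
obs 4: x=0 → posterior Beta(4, 13)
obs 5: x=0 → posterior Beta(4, 14)
obs 6: x=0 → posterior Beta(4, 15)
obs 7: x=0 → posterior Beta(4, 16)
obs 8: x=0 → posterior Beta(4, 17)
obs 9: x=1 → posterior Beta(5, 17)
obs 10: x=0 → posterior Beta(5, 18)
obs 11: x=0 → posterior Beta(5, 19)
obs 12: x=0 → posterior Beta(5, 20)
obs 13: x=0 → posterior Beta(5, 21)

alpha=5, beta=21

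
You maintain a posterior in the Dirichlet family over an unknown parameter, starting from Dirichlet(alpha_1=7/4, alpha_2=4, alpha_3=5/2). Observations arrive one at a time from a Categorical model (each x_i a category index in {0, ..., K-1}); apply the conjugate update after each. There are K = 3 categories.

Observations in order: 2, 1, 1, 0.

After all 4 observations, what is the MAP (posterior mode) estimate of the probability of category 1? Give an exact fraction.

obs 1: x=2 → posterior Dirichlet(7/4, 4, 7/2)
obs 2: x=1 → posterior Dirichlet(7/4, 5, 7/2)
obs 3: x=1 → posterior Dirichlet(7/4, 6, 7/2)
obs 4: x=0 → posterior Dirichlet(11/4, 6, 7/2)

20/37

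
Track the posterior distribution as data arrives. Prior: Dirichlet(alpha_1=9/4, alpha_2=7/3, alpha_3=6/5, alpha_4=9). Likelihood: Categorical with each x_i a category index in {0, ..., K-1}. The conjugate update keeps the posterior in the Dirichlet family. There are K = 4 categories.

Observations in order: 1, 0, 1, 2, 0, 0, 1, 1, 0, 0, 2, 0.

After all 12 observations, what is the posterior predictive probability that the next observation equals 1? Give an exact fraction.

380/1607

obs 1: x=1 → posterior Dirichlet(9/4, 10/3, 6/5, 9)
obs 2: x=0 → posterior Dirichlet(13/4, 10/3, 6/5, 9)
obs 3: x=1 → posterior Dirichlet(13/4, 13/3, 6/5, 9)
obs 4: x=2 → posterior Dirichlet(13/4, 13/3, 11/5, 9)
obs 5: x=0 → posterior Dirichlet(17/4, 13/3, 11/5, 9)
obs 6: x=0 → posterior Dirichlet(21/4, 13/3, 11/5, 9)
obs 7: x=1 → posterior Dirichlet(21/4, 16/3, 11/5, 9)
obs 8: x=1 → posterior Dirichlet(21/4, 19/3, 11/5, 9)
obs 9: x=0 → posterior Dirichlet(25/4, 19/3, 11/5, 9)
obs 10: x=0 → posterior Dirichlet(29/4, 19/3, 11/5, 9)
obs 11: x=2 → posterior Dirichlet(29/4, 19/3, 16/5, 9)
obs 12: x=0 → posterior Dirichlet(33/4, 19/3, 16/5, 9)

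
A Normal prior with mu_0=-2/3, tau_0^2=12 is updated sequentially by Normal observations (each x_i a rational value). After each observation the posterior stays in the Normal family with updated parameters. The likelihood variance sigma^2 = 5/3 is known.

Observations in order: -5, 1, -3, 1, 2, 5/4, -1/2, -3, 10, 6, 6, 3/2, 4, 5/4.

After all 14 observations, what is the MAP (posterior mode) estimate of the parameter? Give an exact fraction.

2420/1527

obs 1: x=-5 → posterior Normal(-550/123, 60/41)
obs 2: x=1 → posterior Normal(-442/231, 60/77)
obs 3: x=-3 → posterior Normal(-766/339, 60/113)
obs 4: x=1 → posterior Normal(-658/447, 60/149)
obs 5: x=2 → posterior Normal(-442/555, 12/37)
obs 6: x=5/4 → posterior Normal(-307/663, 60/221)
obs 7: x=-1/2 → posterior Normal(-361/771, 60/257)
obs 8: x=-3 → posterior Normal(-685/879, 60/293)
obs 9: x=10 → posterior Normal(395/987, 60/329)
obs 10: x=6 → posterior Normal(1043/1095, 12/73)
obs 11: x=6 → posterior Normal(1691/1203, 60/401)
obs 12: x=3/2 → posterior Normal(1853/1311, 60/437)
obs 13: x=4 → posterior Normal(2285/1419, 60/473)
obs 14: x=5/4 → posterior Normal(2420/1527, 60/509)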